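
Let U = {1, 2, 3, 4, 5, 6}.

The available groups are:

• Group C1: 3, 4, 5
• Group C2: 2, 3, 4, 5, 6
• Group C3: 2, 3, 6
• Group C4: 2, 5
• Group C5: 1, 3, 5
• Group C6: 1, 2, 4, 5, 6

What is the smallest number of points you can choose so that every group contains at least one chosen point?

2

Take H = {2, 3}. Each listed group contains at least one of these, so H is a hitting set of size 2.
No single point lies in every group, so at least 2 are needed and 2 is optimal.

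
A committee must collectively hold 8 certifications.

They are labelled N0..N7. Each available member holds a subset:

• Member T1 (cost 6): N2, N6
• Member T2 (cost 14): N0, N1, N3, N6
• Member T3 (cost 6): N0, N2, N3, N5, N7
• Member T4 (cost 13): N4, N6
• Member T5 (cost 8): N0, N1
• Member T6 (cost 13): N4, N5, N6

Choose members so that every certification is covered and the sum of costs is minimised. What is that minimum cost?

T3, T4, T5 together cover every certification (T3 ∪ T4 ∪ T5 = {N0, N1, N2, N3, N4, N5, N6, N7}); total cost 6 + 13 + 8 = 27.
The greedy pick T3, T1, T5, T4 costs 33; no covering selection beats 27.

27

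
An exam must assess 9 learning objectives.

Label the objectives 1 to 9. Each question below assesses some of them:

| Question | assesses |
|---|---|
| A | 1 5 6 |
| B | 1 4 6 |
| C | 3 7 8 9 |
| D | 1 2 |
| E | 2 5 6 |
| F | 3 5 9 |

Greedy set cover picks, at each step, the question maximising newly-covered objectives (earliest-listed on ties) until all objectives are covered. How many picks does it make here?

Greedy: pick C (covers 4 new) → pick A (covers 3 new) → pick B (covers 1 new) → pick D (covers 1 new). Total picks: 4.
(The true minimum cover uses only 3 questions, so greedy is not optimal here.)

4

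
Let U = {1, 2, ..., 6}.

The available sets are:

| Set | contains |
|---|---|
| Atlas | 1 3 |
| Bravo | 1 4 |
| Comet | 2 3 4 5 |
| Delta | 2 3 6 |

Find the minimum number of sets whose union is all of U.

3

Atlas and Comet and Delta together: Atlas ∪ Comet ∪ Delta = {1, 2, 3, 4, 5, 6} — every point is covered.
Only Comet contains 5, so Comet is forced; the remaining 2 points need at least 2 more sets (each remaining set adds at most 1) — so at least 3 sets are needed, and 3 is optimal.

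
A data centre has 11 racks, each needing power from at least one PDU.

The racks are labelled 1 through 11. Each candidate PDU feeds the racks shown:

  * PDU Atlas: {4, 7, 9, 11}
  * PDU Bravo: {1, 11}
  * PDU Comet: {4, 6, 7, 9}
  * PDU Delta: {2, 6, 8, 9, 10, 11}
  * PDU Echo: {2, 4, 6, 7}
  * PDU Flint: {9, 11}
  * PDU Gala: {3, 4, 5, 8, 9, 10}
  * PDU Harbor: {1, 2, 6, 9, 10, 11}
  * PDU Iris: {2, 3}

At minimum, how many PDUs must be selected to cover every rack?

Take {Atlas, Gala, Harbor}. Their union is {1, 2, 3, 4, 5, 6, 7, 8, 9, 10, 11}, which is all 11 racks.
Only Gala contains 5, so Gala is forced; the remaining 5 racks need at least 2 more PDUs (each remaining PDU adds at most 4) — so at least 3 PDUs are needed, and 3 is optimal.

3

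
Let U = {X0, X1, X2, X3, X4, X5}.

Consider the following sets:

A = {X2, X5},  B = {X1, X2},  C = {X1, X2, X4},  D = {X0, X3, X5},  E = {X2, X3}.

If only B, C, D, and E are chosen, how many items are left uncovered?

Union of B, C, D, E = {X0, X1, X2, X3, X4, X5} — that's every item, so 0 are uncovered.

0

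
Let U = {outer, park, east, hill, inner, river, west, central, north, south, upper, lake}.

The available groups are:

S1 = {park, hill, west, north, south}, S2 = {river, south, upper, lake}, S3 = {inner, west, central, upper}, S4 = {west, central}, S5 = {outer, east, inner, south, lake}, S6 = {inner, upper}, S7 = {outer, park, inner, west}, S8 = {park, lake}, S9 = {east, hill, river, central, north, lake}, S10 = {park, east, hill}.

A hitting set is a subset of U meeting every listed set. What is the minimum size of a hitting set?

H = {park, inner, west, lake} meets every group (each contains at least one member of H), and |H| = 4.
No choice of 3 elements meets every group, so 4 is the minimum.

4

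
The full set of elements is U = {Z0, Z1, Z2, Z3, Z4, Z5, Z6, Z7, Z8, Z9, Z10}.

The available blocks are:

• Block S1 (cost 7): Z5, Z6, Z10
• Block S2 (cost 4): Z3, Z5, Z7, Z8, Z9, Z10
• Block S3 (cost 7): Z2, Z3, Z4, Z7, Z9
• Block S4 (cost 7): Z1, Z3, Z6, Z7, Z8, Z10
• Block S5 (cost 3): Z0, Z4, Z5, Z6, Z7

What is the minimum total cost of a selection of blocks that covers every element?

S3, S4, S5 together cover every element (S3 ∪ S4 ∪ S5 = {Z0, Z1, Z2, Z3, Z4, Z5, Z6, Z7, Z8, Z9, Z10}); total cost 7 + 7 + 3 = 17.
The greedy pick S5, S2, S3, S4 costs 21; no covering selection beats 17.

17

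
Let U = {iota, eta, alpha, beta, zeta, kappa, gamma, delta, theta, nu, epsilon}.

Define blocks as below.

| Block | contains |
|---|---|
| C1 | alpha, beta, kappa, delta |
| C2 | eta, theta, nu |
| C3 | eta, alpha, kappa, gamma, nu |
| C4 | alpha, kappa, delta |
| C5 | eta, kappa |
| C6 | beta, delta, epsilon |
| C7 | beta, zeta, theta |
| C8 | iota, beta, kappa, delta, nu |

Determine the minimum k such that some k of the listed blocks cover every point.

4

C3, C6, C7, and C8 cover everything between them: the union {iota, eta, alpha, beta, zeta, kappa, gamma, delta, theta, nu, epsilon} is all of U.
No 3 of the 8 blocks cover everything (all 56 combinations miss at least one point), so 4 is optimal.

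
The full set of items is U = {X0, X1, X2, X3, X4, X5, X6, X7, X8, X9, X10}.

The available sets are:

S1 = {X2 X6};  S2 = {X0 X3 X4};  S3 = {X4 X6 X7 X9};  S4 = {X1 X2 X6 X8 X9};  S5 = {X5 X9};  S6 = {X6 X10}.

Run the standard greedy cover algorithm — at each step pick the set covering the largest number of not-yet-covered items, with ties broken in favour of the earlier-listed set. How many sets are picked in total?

Greedy: pick S4 (covers 5 new) → pick S2 (covers 3 new) → pick S3 (covers 1 new) → pick S5 (covers 1 new) → pick S6 (covers 1 new). Total picks: 5.

5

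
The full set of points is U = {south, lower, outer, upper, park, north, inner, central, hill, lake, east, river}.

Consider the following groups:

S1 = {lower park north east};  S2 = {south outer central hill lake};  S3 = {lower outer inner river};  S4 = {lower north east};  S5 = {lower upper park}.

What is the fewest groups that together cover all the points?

4

S2 and S3 and S4 and S5 together: S2 ∪ S3 ∪ S4 ∪ S5 = {south, lower, outer, upper, park, north, inner, central, hill, lake, east, river} — every point is covered.
No 3 of the 5 groups cover everything (all 10 combinations miss at least one point), so 4 is optimal.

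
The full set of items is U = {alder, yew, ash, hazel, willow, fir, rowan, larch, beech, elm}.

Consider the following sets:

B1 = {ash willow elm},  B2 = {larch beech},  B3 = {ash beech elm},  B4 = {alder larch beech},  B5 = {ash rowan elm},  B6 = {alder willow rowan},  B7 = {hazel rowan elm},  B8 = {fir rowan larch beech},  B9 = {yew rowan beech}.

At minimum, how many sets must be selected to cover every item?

Take {B1, B4, B7, B8, B9}. Their union is {alder, yew, ash, hazel, willow, fir, rowan, larch, beech, elm}, which is all 10 items.
No 4 of the 9 sets cover everything (all 126 combinations miss at least one item), so 5 is optimal.

5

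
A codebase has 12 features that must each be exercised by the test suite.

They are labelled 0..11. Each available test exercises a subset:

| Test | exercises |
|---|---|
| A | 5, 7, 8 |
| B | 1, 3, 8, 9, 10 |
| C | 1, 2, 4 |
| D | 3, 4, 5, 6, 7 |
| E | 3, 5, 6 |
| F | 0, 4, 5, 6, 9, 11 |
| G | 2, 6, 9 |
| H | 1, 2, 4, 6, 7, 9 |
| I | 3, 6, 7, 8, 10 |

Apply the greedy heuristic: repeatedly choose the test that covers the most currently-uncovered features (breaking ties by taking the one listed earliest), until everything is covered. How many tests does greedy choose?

3

Greedy: pick F (covers 6 new) → pick B (covers 4 new) → pick H (covers 2 new). Total picks: 3.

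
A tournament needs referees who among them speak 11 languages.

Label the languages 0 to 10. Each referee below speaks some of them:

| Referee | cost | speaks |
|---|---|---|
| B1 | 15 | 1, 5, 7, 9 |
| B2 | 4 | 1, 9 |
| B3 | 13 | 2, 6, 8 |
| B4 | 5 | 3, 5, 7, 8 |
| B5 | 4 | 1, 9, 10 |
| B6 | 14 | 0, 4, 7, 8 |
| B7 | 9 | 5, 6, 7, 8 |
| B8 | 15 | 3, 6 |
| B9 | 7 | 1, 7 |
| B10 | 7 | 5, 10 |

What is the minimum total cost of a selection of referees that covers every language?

B3, B4, B5, B6 together cover every language (B3 ∪ B4 ∪ B5 ∪ B6 = {0, 1, 2, 3, 4, 5, 6, 7, 8, 9, 10}); total cost 13 + 5 + 4 + 14 = 36.
No covering selection has total cost below 36.

36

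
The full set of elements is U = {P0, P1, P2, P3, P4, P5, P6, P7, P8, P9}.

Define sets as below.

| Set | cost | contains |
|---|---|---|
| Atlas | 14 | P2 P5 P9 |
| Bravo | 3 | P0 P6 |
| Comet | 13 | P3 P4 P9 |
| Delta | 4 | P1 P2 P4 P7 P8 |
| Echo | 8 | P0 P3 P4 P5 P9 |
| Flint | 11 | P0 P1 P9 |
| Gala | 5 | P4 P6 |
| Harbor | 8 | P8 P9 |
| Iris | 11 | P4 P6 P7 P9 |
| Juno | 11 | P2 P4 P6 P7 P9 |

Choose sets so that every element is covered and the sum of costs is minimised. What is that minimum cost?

Bravo, Delta, Echo together cover every element (Bravo ∪ Delta ∪ Echo = {P0, P1, P2, P3, P4, P5, P6, P7, P8, P9}); total cost 3 + 4 + 8 = 15.
No covering selection has total cost below 15.

15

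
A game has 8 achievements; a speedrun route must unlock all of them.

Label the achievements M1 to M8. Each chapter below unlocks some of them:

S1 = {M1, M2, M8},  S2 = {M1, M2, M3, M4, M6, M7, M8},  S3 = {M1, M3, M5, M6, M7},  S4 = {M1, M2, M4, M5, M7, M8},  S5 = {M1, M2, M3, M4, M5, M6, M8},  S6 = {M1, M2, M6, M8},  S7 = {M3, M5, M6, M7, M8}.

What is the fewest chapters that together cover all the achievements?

Take {S4, S7}. Their union is {M1, M2, M3, M4, M5, M6, M7, M8}, which is all 8 achievements.
No single chapter has all 8 achievements (the largest, S2, has 7), so 2 is optimal.

2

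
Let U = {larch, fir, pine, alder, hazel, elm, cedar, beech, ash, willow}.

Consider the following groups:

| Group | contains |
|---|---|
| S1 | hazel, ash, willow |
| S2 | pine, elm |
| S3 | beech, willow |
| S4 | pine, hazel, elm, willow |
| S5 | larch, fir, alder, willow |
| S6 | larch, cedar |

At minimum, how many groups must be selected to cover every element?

S1, S2, S3, S5, and S6 cover everything between them: the union {larch, fir, pine, alder, hazel, elm, cedar, beech, ash, willow} is all of U.
No 4 of the 6 groups cover everything (all 15 combinations miss at least one element), so 5 is optimal.

5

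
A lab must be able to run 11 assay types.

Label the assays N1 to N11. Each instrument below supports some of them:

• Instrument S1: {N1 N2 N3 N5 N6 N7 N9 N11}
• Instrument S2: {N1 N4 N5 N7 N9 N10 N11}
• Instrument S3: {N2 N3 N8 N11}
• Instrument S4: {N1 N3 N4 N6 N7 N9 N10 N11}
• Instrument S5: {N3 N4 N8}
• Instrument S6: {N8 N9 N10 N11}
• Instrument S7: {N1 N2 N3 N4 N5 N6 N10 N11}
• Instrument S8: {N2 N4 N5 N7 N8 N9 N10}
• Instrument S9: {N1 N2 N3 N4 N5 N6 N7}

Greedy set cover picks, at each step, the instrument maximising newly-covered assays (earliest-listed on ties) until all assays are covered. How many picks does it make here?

Greedy: pick S1 (covers 8 new) → pick S8 (covers 3 new). Total picks: 2.

2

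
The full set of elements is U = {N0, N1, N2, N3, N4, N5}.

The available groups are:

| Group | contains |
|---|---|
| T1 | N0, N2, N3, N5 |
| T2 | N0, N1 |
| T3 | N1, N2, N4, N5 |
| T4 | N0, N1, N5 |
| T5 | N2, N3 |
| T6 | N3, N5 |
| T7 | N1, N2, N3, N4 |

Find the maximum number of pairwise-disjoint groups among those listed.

T4, T5 are pairwise disjoint (T4={N0,N1,N5}; T5={N2,N3}).
Every remaining group overlaps one of these, and no 3 of the listed groups are pairwise disjoint, so 2 is the maximum.

2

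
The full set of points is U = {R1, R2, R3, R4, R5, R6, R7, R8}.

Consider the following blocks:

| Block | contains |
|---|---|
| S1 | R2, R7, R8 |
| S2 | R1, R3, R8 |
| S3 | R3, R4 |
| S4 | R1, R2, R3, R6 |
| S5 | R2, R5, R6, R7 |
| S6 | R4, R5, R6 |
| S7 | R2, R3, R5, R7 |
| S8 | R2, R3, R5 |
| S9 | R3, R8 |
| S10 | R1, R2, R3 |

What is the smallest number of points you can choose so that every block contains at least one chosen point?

Take H = {R3, R4, R7}. Each listed block contains at least one of these, so H is a hitting set of size 3.
No choice of 2 points meets every block, so 3 is the minimum.

3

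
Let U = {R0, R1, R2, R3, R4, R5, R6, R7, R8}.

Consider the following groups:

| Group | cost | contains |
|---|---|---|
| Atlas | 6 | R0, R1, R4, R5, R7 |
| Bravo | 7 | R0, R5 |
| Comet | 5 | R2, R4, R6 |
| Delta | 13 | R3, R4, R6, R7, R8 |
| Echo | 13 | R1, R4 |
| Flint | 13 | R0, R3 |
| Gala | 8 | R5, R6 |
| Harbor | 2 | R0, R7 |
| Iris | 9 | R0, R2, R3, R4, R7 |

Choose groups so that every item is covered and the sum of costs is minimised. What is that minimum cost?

24

Atlas, Comet, Delta together cover every item (Atlas ∪ Comet ∪ Delta = {R0, R1, R2, R3, R4, R5, R6, R7, R8}); total cost 6 + 5 + 13 = 24.
The greedy pick Harbor, Comet, Atlas, Delta costs 26; no covering selection beats 24.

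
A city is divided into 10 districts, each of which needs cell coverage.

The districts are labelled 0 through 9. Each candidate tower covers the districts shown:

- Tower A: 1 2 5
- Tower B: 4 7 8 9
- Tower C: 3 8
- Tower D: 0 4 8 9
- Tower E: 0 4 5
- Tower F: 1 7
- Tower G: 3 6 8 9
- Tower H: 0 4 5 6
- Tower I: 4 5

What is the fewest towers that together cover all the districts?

A and F and G and H together: A ∪ F ∪ G ∪ H = {0, 1, 2, 3, 4, 5, 6, 7, 8, 9} — every district is covered.
No 3 of the 9 towers cover everything (all 84 combinations miss at least one district), so 4 is optimal.

4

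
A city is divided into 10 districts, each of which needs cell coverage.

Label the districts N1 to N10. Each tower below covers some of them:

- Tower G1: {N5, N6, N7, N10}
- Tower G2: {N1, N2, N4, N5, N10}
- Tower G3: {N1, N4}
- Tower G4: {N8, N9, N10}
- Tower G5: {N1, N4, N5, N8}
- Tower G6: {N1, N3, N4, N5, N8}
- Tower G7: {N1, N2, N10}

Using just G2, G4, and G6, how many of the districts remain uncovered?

Union of G2, G4, G6 = {N1, N2, N3, N4, N5, N8, N9, N10}.
Not covered: N6, N7 — 2 districts.

2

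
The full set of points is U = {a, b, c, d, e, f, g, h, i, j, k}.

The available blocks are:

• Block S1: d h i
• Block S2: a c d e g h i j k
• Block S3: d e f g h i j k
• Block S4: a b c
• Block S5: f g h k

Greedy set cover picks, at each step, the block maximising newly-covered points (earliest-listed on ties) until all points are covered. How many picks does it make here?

Greedy: pick S2 (covers 9 new) → pick S3 (covers 1 new) → pick S4 (covers 1 new). Total picks: 3.
(The true minimum cover uses only 2 blocks, so greedy is not optimal here.)

3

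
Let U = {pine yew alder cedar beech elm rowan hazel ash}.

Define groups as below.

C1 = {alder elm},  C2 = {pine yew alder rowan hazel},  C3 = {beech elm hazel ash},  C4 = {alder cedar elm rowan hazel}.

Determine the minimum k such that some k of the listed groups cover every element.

C2, C3, and C4 cover everything between them: the union {pine, yew, alder, cedar, beech, elm, rowan, hazel, ash} is all of U.
Only C2 contains pine, so C2 is forced; the remaining 4 elements need at least 2 more groups (each remaining group adds at most 3) — so at least 3 groups are needed, and 3 is optimal.

3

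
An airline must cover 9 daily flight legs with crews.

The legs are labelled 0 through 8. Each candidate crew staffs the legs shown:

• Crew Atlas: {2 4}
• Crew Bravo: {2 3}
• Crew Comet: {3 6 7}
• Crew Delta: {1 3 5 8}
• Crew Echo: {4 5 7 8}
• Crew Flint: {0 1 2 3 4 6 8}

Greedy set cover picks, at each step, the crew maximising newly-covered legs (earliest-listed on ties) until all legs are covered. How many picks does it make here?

2

Greedy: pick Flint (covers 7 new) → pick Echo (covers 2 new). Total picks: 2.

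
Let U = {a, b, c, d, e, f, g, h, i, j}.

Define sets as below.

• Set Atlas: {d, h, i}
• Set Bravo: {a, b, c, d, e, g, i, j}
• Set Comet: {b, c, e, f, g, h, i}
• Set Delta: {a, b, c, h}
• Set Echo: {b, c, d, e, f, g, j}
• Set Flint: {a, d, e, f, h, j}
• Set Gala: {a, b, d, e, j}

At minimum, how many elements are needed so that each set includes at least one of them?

2

Take T = {e, h}. Each listed set contains at least one of these, so T is a hitting set of size 2.
No single element lies in every set, so at least 2 are needed and 2 is optimal.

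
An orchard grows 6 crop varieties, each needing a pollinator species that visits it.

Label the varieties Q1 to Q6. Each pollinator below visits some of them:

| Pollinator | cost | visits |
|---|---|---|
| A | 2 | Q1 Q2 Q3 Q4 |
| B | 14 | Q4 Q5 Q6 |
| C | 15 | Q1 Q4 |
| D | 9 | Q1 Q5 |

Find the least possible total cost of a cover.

A, B together cover every variety (A ∪ B = {Q1, Q2, Q3, Q4, Q5, Q6}); total cost 2 + 14 = 16.
No covering selection has total cost below 16.

16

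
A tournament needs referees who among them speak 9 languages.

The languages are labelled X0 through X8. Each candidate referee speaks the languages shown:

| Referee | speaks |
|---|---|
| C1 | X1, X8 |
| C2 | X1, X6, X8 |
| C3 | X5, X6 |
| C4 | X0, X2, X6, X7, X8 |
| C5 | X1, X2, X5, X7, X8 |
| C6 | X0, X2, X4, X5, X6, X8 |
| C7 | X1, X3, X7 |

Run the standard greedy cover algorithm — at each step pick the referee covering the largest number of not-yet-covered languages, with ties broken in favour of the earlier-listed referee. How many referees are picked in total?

2

Greedy: pick C6 (covers 6 new) → pick C7 (covers 3 new). Total picks: 2.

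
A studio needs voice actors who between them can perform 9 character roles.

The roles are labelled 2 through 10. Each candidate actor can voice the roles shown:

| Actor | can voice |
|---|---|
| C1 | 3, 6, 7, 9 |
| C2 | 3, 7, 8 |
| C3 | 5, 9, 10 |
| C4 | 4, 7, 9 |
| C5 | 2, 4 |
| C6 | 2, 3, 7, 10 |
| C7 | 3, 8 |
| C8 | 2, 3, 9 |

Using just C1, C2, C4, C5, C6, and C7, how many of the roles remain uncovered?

Union of C1, C2, C4, C5, C6, C7 = {2, 3, 4, 6, 7, 8, 9, 10}.
Not covered: 5 — 1 role.

1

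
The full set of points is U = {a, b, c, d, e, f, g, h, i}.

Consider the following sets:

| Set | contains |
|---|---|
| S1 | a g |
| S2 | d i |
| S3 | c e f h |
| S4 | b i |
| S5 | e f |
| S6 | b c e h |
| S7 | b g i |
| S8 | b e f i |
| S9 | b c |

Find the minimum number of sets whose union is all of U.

S1 and S2 and S5 and S6 together: S1 ∪ S2 ∪ S5 ∪ S6 = {a, b, c, d, e, f, g, h, i} — every point is covered.
No 3 of the 9 sets cover everything (all 84 combinations miss at least one point), so 4 is optimal.

4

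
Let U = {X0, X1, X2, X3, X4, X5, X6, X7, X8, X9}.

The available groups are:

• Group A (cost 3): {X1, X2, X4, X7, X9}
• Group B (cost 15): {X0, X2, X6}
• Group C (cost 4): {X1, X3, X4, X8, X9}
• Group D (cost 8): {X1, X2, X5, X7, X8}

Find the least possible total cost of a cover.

B, C, D together cover every point (B ∪ C ∪ D = {X0, X1, X2, X3, X4, X5, X6, X7, X8, X9}); total cost 15 + 4 + 8 = 27.
The greedy pick A, C, B, D costs 30; no covering selection beats 27.

27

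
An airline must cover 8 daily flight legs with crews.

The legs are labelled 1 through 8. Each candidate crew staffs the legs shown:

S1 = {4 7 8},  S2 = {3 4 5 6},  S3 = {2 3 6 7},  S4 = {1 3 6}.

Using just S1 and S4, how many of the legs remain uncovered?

Union of S1, S4 = {1, 3, 4, 6, 7, 8}.
Not covered: 2, 5 — 2 legs.

2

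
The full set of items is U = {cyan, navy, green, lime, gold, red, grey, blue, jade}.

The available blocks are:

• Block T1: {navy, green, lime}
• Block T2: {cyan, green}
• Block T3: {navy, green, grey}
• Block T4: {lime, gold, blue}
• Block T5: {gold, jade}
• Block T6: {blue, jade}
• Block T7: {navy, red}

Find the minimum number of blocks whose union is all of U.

Take {T2, T3, T4, T5, T7}. Their union is {cyan, navy, green, lime, gold, red, grey, blue, jade}, which is all 9 items.
No 4 of the 7 blocks cover everything (all 35 combinations miss at least one item), so 5 is optimal.

5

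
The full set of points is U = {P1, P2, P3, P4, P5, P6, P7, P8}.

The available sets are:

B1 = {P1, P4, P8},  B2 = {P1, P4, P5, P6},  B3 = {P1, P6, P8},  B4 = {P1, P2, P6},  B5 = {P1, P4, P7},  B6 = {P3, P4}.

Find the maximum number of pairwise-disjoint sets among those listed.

2

B3, B6 are pairwise disjoint (B3={P1,P6,P8}; B6={P3,P4}).
Every remaining set overlaps one of these, and no 3 of the listed sets are pairwise disjoint, so 2 is the maximum.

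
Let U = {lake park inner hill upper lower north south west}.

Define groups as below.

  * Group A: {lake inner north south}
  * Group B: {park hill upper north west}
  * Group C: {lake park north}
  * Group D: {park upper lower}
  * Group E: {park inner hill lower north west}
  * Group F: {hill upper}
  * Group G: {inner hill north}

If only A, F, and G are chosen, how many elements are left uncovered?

3

Union of A, F, G = {lake, inner, hill, upper, north, south}.
Not covered: park, lower, west — 3 elements.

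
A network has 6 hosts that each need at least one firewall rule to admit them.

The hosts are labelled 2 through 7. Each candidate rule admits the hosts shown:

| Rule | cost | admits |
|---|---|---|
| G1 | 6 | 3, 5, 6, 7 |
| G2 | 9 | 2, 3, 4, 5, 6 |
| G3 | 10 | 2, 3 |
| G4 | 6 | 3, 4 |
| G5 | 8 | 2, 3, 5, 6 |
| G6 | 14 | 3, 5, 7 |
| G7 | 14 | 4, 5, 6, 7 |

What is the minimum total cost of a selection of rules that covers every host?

G1, G2 together cover every host (G1 ∪ G2 = {2, 3, 4, 5, 6, 7}); total cost 6 + 9 = 15.
No covering selection has total cost below 15.

15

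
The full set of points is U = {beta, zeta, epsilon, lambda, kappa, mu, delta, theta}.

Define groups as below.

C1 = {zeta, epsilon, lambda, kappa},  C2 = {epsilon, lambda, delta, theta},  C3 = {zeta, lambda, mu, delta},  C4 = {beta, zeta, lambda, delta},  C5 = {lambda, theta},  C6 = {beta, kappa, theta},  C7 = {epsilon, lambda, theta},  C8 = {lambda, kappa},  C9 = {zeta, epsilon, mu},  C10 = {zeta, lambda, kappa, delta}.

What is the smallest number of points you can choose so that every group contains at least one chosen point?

3

H = {zeta, lambda, kappa} meets every group (each contains at least one member of H), and |H| = 3.
No choice of 2 points meets every group, so 3 is the minimum.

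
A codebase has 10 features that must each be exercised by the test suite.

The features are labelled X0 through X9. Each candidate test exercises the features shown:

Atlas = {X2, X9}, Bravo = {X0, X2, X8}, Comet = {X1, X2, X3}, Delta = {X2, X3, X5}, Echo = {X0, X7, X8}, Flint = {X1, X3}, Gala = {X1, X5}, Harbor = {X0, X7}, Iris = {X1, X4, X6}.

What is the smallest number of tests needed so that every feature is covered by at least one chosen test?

4

Atlas and Delta and Echo and Iris together: Atlas ∪ Delta ∪ Echo ∪ Iris = {X0, X1, X2, X3, X4, X5, X6, X7, X8, X9} — every feature is covered.
Each test has at most 3 features, and 3·3 = 9 < 10 — so at least 4 tests are needed, and 4 is optimal.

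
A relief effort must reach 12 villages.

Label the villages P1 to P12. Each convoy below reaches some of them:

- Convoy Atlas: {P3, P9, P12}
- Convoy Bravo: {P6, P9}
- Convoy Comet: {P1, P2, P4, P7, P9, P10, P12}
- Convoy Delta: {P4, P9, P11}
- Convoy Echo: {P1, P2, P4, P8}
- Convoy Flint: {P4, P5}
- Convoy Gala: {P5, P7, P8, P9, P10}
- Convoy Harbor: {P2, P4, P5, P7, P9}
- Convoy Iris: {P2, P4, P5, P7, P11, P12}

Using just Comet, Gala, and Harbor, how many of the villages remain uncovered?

3

Union of Comet, Gala, Harbor = {P1, P2, P4, P5, P7, P8, P9, P10, P12}.
Not covered: P3, P6, P11 — 3 villages.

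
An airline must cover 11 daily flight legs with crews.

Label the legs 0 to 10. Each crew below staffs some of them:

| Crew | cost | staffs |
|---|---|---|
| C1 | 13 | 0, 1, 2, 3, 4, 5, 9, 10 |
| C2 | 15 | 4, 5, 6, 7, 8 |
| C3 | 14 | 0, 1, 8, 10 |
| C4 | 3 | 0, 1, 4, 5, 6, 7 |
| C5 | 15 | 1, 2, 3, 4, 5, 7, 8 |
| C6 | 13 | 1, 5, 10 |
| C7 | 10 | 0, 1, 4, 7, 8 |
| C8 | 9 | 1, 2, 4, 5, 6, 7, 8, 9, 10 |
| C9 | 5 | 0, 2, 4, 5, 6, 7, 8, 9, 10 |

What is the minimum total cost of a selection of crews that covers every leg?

18

C1, C9 together cover every leg (C1 ∪ C9 = {0, 1, 2, 3, 4, 5, 6, 7, 8, 9, 10}); total cost 13 + 5 = 18.
The greedy pick C4, C9, C1 costs 21; no covering selection beats 18.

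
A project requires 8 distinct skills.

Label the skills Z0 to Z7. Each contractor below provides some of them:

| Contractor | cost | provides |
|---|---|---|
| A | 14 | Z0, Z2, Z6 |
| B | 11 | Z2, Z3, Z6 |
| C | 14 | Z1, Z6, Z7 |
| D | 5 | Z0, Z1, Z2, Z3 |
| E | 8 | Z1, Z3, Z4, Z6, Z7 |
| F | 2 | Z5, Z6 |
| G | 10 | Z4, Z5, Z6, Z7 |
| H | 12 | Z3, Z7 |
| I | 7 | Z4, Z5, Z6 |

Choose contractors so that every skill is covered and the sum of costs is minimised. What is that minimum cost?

D, G together cover every skill (D ∪ G = {Z0, Z1, Z2, Z3, Z4, Z5, Z6, Z7}); total cost 5 + 10 = 15.
No covering selection has total cost below 15.

15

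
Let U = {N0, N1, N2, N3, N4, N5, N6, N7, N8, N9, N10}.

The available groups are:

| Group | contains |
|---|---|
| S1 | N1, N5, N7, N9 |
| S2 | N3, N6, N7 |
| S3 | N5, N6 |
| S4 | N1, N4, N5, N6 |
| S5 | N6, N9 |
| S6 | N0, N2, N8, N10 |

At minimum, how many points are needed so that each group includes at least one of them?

3

The 3 points {N5, N6, N10} hit every group.
No choice of 2 points meets every group, so 3 is the minimum.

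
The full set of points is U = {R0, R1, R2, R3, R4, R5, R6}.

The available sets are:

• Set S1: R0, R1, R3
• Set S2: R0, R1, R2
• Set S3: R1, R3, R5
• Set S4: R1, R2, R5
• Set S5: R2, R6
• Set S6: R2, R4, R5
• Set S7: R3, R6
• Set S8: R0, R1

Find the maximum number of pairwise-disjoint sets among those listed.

3

S6, S7, S8 are pairwise disjoint (S6={R2,R4,R5}; S7={R3,R6}; S8={R0,R1}).
Every remaining set overlaps one of these, and no 4 of the listed sets are pairwise disjoint, so 3 is the maximum.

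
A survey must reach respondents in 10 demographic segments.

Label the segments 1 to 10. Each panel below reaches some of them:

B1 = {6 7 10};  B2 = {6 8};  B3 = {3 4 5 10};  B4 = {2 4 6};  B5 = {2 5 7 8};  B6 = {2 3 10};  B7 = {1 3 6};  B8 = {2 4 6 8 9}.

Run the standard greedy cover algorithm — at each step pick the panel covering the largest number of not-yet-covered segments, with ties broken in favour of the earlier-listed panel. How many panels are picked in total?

Greedy: pick B8 (covers 5 new) → pick B3 (covers 3 new) → pick B1 (covers 1 new) → pick B7 (covers 1 new). Total picks: 4.

4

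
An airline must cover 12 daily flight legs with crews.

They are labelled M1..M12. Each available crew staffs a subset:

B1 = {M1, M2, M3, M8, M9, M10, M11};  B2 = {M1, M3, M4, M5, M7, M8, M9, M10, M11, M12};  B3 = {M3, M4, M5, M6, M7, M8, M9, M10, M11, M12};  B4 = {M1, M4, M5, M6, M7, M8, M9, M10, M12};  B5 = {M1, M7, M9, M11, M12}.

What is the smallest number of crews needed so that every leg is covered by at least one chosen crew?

2

Take {B1, B3}. Their union is {M1, M2, M3, M4, M5, M6, M7, M8, M9, M10, M11, M12}, which is all 12 legs.
No single crew has all 12 legs (the largest, B2, has 10), so 2 is optimal.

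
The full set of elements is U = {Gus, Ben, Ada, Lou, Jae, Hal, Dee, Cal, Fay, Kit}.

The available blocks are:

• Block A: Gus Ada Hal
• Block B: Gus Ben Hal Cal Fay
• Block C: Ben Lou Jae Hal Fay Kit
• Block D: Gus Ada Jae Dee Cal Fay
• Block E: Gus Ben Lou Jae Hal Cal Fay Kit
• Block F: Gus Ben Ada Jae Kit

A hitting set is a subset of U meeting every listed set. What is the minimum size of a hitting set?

H = {Ada, Fay} meets every block (each contains at least one member of H), and |H| = 2.
No single element lies in every block, so at least 2 are needed and 2 is optimal.

2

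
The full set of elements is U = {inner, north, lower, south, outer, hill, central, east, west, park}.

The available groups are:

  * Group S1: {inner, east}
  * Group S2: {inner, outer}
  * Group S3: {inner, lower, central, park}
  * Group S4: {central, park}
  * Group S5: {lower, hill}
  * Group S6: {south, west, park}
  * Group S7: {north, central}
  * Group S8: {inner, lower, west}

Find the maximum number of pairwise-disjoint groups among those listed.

S1, S5, S6, S7 are pairwise disjoint (S1={inner,east}; S5={lower,hill}; S6={south,west,park}; S7={north,central}).
Every remaining group overlaps one of these, and no 5 of the listed groups are pairwise disjoint, so 4 is the maximum.

4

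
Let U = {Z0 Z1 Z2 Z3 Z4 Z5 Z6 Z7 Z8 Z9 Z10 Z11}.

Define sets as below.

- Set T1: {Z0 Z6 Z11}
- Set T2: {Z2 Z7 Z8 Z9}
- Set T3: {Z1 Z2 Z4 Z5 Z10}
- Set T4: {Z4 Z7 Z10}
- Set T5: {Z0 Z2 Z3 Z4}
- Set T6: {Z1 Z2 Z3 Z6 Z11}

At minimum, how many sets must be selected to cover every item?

Take {T1, T2, T3, T6}. Their union is {Z0, Z1, Z2, Z3, Z4, Z5, Z6, Z7, Z8, Z9, Z10, Z11}, which is all 12 items.
Only T3 contains Z5, so T3 is forced; the remaining 7 items need at least 3 more sets (each remaining set adds at most 3) — so at least 4 sets are needed, and 4 is optimal.

4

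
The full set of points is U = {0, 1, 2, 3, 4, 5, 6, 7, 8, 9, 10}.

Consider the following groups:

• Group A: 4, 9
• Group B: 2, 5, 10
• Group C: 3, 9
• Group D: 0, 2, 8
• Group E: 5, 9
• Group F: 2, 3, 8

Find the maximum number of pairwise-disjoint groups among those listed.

E, F are pairwise disjoint (E={5,9}; F={2,3,8}).
Every remaining group overlaps one of these, and no 3 of the listed groups are pairwise disjoint, so 2 is the maximum.

2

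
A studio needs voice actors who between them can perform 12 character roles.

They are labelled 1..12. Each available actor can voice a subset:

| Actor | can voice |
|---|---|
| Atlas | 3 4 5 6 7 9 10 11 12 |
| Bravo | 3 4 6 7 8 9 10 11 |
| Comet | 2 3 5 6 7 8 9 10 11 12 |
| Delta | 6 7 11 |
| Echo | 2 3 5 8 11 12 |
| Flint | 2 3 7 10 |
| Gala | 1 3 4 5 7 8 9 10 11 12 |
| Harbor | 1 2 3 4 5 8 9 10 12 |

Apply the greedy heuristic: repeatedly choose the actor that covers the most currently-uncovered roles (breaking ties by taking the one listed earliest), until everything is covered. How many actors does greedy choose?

2

Greedy: pick Comet (covers 10 new) → pick Gala (covers 2 new). Total picks: 2.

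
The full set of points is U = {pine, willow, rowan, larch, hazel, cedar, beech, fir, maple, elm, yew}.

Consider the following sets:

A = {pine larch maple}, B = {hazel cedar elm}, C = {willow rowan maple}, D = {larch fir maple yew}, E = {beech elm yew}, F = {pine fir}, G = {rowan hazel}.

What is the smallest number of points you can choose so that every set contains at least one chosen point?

4

H = {pine, hazel, maple, yew} meets every set (each contains at least one member of H), and |H| = 4.
No choice of 3 points meets every set, so 4 is the minimum.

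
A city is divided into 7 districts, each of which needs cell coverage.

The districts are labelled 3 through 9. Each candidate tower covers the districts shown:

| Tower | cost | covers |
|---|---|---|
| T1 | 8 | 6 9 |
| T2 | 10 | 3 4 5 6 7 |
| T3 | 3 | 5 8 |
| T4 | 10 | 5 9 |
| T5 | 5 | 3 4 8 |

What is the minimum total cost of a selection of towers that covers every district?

T1, T2, T3 together cover every district (T1 ∪ T2 ∪ T3 = {3, 4, 5, 6, 7, 8, 9}); total cost 8 + 10 + 3 = 21.
No covering selection has total cost below 21.

21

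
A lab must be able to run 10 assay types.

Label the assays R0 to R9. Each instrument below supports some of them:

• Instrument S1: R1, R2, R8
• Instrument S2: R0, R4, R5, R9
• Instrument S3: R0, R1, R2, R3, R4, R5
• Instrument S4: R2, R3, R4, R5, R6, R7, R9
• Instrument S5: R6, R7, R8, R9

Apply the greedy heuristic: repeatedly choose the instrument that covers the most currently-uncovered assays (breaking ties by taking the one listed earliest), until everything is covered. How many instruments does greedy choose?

3

Greedy: pick S4 (covers 7 new) → pick S1 (covers 2 new) → pick S2 (covers 1 new). Total picks: 3.
(The true minimum cover uses only 2 instruments, so greedy is not optimal here.)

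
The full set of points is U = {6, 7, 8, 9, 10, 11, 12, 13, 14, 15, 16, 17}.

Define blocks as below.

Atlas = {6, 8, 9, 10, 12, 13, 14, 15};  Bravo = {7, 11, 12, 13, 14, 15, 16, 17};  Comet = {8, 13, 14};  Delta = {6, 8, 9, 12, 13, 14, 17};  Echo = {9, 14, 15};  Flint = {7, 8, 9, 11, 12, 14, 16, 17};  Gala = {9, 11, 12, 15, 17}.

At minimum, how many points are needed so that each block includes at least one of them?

Take H = {12, 14}. Each listed block contains at least one of these, so H is a hitting set of size 2.
The blocks Comet, Gala are pairwise disjoint, so any hitting set needs a separate point for each — at least 2. Hence 2 is optimal.

2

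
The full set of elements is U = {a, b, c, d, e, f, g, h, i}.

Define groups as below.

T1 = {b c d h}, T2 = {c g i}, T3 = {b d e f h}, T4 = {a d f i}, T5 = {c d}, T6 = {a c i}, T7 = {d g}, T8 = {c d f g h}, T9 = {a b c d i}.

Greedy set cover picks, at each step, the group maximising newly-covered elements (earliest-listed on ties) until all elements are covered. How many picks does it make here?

3

Greedy: pick T3 (covers 5 new) → pick T2 (covers 3 new) → pick T4 (covers 1 new). Total picks: 3.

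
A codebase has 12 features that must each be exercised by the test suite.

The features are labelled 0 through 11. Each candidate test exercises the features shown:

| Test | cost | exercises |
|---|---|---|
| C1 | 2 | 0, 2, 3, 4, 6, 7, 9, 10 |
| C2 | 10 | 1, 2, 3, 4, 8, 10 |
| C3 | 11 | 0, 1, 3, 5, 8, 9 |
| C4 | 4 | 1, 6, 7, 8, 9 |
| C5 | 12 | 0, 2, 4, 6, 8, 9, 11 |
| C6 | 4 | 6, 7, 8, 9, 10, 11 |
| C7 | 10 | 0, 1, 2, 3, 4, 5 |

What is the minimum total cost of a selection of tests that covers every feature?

14

C6, C7 together cover every feature (C6 ∪ C7 = {0, 1, 2, 3, 4, 5, 6, 7, 8, 9, 10, 11}); total cost 4 + 10 = 14.
The greedy pick C1, C4, C6, C7 costs 20; no covering selection beats 14.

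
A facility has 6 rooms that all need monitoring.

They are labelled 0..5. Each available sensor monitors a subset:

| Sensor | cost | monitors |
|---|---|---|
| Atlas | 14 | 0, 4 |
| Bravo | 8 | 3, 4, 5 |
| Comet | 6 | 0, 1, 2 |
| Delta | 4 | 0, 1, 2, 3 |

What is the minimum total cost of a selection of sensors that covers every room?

Bravo, Delta together cover every room (Bravo ∪ Delta = {0, 1, 2, 3, 4, 5}); total cost 8 + 4 = 12.
No covering selection has total cost below 12.

12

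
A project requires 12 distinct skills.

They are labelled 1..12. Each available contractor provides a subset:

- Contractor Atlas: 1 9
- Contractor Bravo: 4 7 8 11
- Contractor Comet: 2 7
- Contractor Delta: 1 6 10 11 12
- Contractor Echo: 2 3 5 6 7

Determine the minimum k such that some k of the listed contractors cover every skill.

4

Take {Atlas, Bravo, Delta, Echo}. Their union is {1, 2, 3, 4, 5, 6, 7, 8, 9, 10, 11, 12}, which is all 12 skills.
No 3 of the 5 contractors cover everything (all 10 combinations miss at least one skill), so 4 is optimal.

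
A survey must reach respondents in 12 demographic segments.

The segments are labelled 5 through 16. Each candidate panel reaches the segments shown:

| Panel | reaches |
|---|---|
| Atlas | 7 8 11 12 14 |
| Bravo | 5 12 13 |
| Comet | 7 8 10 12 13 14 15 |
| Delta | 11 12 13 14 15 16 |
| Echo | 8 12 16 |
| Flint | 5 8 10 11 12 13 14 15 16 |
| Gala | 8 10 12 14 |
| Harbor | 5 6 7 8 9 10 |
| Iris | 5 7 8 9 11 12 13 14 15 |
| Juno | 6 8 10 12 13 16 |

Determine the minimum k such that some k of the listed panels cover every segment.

Take {Delta, Harbor}. Their union is {5, 6, 7, 8, 9, 10, 11, 12, 13, 14, 15, 16}, which is all 12 segments.
No single panel has all 12 segments (the largest, Flint, has 9), so 2 is optimal.

2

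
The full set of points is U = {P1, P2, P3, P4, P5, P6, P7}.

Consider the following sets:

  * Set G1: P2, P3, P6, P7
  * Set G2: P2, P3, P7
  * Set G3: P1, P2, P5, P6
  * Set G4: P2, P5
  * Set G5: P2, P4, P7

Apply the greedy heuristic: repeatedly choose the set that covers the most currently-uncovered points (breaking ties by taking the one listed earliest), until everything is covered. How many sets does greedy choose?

Greedy: pick G1 (covers 4 new) → pick G3 (covers 2 new) → pick G5 (covers 1 new). Total picks: 3.

3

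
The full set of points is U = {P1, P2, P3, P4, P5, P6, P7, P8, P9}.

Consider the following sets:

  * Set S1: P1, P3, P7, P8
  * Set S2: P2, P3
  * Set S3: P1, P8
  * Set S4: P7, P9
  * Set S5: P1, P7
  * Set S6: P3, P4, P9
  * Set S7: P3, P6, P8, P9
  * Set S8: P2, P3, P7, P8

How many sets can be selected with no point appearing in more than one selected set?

S2, S3, S4 are pairwise disjoint (S2={P2,P3}; S3={P1,P8}; S4={P7,P9}).
Every remaining set overlaps one of these, and no 4 of the listed sets are pairwise disjoint, so 3 is the maximum.

3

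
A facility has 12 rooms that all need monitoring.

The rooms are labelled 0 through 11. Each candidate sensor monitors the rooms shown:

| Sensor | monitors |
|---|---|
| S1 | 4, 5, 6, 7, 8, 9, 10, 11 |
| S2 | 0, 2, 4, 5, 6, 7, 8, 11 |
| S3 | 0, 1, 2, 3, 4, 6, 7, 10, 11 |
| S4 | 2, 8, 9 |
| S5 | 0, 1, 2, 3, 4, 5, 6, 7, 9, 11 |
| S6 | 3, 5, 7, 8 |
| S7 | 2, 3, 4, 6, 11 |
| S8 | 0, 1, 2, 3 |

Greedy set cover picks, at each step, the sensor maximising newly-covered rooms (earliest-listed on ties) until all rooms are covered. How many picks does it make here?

Greedy: pick S5 (covers 10 new) → pick S1 (covers 2 new). Total picks: 2.

2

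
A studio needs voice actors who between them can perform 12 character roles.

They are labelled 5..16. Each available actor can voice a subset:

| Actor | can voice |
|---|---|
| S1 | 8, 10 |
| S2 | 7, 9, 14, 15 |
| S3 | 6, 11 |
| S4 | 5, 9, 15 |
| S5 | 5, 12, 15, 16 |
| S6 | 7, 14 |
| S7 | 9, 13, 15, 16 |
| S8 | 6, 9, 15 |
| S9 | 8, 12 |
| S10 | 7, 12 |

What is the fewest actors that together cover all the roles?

5

S1 and S3 and S5 and S6 and S7 together: S1 ∪ S3 ∪ S5 ∪ S6 ∪ S7 = {5, 6, 7, 8, 9, 10, 11, 12, 13, 14, 15, 16} — every role is covered.
Only S7 contains 13, so S7 is forced; the remaining 8 roles need at least 4 more actors (each remaining actor adds at most 2) — so at least 5 actors are needed, and 5 is optimal.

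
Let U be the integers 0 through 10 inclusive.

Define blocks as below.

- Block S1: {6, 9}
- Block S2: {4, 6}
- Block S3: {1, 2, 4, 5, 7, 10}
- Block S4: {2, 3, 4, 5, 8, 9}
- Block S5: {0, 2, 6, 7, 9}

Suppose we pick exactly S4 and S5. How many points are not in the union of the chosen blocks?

2

Union of S4, S5 = {0, 2, 3, 4, 5, 6, 7, 8, 9}.
Not covered: 1, 10 — 2 points.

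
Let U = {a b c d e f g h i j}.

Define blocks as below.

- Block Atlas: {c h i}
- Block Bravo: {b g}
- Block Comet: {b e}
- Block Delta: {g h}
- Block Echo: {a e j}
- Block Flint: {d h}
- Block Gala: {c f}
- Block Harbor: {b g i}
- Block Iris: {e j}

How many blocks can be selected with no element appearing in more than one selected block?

4

Bravo, Flint, Gala, Iris are pairwise disjoint (Bravo={b,g}; Flint={d,h}; Gala={c,f}; Iris={e,j}).
Every remaining block overlaps one of these, and no 5 of the listed blocks are pairwise disjoint, so 4 is the maximum.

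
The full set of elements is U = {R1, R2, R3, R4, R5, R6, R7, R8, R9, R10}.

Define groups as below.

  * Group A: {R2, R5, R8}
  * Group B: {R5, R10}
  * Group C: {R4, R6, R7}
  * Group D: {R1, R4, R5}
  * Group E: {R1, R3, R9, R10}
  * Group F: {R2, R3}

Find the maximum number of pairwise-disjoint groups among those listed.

A, C, E are pairwise disjoint (A={R2,R5,R8}; C={R4,R6,R7}; E={R1,R3,R9,R10}).
Every remaining group overlaps one of these, and no 4 of the listed groups are pairwise disjoint, so 3 is the maximum.

3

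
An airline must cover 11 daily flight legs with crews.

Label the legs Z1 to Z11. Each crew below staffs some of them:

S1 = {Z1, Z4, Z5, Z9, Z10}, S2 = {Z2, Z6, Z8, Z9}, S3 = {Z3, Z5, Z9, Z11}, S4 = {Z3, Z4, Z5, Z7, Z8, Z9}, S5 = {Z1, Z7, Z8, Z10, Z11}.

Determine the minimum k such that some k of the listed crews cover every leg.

Take {S2, S4, S5}. Their union is {Z1, Z2, Z3, Z4, Z5, Z6, Z7, Z8, Z9, Z10, Z11}, which is all 11 legs.
Only S2 contains Z2, so S2 is forced; the remaining 7 legs need at least 2 more crews (each remaining crew adds at most 4) — so at least 3 crews are needed, and 3 is optimal.

3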